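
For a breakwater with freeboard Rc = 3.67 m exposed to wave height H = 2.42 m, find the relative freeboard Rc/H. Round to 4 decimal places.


Relative freeboard = Rc / H
= 3.67 / 2.42
= 1.5165

1.5165


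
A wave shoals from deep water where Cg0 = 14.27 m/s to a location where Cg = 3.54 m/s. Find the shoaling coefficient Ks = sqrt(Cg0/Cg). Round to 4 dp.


Ks = sqrt(Cg0 / Cg)
Ks = sqrt(14.27 / 3.54)
Ks = sqrt(4.0311)
Ks = 2.0078

2.0078


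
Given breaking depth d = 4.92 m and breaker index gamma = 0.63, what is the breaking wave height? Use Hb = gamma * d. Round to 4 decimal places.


Hb = gamma * d
Hb = 0.63 * 4.92
Hb = 3.0996 m

3.0996


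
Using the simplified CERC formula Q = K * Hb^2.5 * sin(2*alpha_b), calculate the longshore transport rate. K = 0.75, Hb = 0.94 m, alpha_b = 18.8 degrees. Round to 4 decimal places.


Q = K * Hb^2.5 * sin(2 * alpha_b)
Hb^2.5 = 0.94^2.5 = 0.856682
sin(2 * 18.8) = sin(37.6) = 0.610145
Q = 0.75 * 0.856682 * 0.610145
Q = 0.3920 m^3/s

0.3920


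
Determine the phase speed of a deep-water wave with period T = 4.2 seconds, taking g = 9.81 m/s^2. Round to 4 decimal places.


We use the deep-water celerity formula:
C = g * T / (2 * pi)
C = 9.81 * 4.2 / (2 * 3.14159...)
C = 41.202000 / 6.283185
C = 6.5575 m/s

6.5575


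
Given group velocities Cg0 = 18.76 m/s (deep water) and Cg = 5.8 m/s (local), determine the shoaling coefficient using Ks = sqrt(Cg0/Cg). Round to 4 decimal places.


Ks = sqrt(Cg0 / Cg)
Ks = sqrt(18.76 / 5.8)
Ks = sqrt(3.2345)
Ks = 1.7985

1.7985


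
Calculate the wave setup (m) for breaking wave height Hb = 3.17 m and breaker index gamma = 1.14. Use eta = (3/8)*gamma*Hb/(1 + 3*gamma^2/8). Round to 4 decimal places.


eta = (3/8) * gamma * Hb / (1 + 3*gamma^2/8)
Numerator = (3/8) * 1.14 * 3.17 = 1.355175
Denominator = 1 + 3*1.14^2/8 = 1 + 0.487350 = 1.487350
eta = 1.355175 / 1.487350
eta = 0.9111 m

0.9111


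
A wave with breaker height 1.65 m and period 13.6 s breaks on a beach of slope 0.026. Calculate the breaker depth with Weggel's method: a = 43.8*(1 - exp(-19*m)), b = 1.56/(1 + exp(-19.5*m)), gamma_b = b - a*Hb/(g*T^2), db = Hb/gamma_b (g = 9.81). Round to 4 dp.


a = 43.8 * (1 - exp(-19 * m))
exp(-19 * 0.026) = exp(-0.4940) = 0.610181
a = 43.8 * (1 - 0.610181) = 17.074082
b = 1.56 / (1 + exp(-19.5 * m))
exp(-19.5 * 0.026) = exp(-0.5070) = 0.602300
b = 1.56 / (1 + 0.602300) = 0.973601
Hb / (g * T^2) = 1.65 / (9.81 * 13.6^2) = 1.65 / 1814.4576 = 0.00090936
gamma_b = b - a * Hb/(g*T^2) = 0.973601 - 17.074082 * 0.00090936 = 0.958074
db = Hb / gamma_b = 1.65 / 0.958074
db = 1.7222 m

1.7222


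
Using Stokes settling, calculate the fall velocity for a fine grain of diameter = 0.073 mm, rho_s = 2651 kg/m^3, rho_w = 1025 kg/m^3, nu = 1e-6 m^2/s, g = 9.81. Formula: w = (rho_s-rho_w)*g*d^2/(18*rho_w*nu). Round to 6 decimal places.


w = (rho_s - rho_w) * g * d^2 / (18 * rho_w * nu)
d = 0.073 mm = 0.000073 m
rho_s - rho_w = 2651 - 1025 = 1626
Numerator = 1626 * 9.81 * (0.000073)^2 = 0.000085003199
Denominator = 18 * 1025 * 1e-6 = 0.018450
w = 0.004607 m/s

0.004607


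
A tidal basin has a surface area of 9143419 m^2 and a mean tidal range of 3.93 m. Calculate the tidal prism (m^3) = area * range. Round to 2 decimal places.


Tidal prism = Area * Tidal range
P = 9143419 * 3.93
P = 35933636.67 m^3

35933636.67


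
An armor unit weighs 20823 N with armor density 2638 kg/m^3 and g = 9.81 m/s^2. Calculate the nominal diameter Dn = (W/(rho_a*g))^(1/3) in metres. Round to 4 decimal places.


V = W / (rho_a * g)
V = 20823 / (2638 * 9.81)
V = 20823 / 25878.78
V = 0.804636 m^3
Dn = V^(1/3) = 0.804636^(1/3)
Dn = 0.9301 m

0.9301


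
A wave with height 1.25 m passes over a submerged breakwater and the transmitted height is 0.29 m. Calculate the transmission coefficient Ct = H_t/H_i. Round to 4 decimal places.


Ct = H_t / H_i
Ct = 0.29 / 1.25
Ct = 0.2320

0.2320


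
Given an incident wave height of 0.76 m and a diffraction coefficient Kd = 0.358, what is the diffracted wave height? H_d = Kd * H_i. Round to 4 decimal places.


H_d = Kd * H_i
H_d = 0.358 * 0.76
H_d = 0.2721 m

0.2721


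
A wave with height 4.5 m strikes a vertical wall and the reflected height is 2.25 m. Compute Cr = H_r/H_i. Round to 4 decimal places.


Cr = H_r / H_i
Cr = 2.25 / 4.5
Cr = 0.5000

0.5000


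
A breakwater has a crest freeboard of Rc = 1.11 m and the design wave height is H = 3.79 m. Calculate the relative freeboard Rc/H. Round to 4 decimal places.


Relative freeboard = Rc / H
= 1.11 / 3.79
= 0.2929

0.2929


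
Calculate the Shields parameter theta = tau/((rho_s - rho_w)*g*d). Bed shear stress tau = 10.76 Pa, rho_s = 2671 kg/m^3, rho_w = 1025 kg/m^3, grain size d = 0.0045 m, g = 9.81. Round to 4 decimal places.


theta = tau / ((rho_s - rho_w) * g * d)
rho_s - rho_w = 2671 - 1025 = 1646
Denominator = 1646 * 9.81 * 0.0045 = 72.662670
theta = 10.76 / 72.662670
theta = 0.1481

0.1481


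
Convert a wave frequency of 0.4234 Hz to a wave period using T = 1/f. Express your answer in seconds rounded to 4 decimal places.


T = 1 / f
T = 1 / 0.4234
T = 2.3618 s

2.3618


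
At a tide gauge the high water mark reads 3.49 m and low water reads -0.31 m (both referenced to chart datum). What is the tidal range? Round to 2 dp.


Tidal range = High water - Low water
Tidal range = 3.49 - (-0.31)
Tidal range = 3.80 m

3.80


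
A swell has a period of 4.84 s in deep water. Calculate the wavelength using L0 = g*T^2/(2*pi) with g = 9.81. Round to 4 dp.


L0 = g * T^2 / (2 * pi)
L0 = 9.81 * 4.84^2 / (2 * pi)
L0 = 9.81 * 23.4256 / 6.28319
L0 = 229.8051 / 6.28319
L0 = 36.5746 m

36.5746


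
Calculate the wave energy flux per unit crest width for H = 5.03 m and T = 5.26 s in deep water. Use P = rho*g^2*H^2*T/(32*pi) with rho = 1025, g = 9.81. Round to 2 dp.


P = rho * g^2 * H^2 * T / (32 * pi)
P = 1025 * 9.81^2 * 5.03^2 * 5.26 / (32 * pi)
P = 1025 * 96.2361 * 25.3009 * 5.26 / 100.53096
P = 130582.13 W/m

130582.13


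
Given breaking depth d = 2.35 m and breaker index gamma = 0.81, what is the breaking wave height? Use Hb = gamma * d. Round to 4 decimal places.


Hb = gamma * d
Hb = 0.81 * 2.35
Hb = 1.9035 m

1.9035


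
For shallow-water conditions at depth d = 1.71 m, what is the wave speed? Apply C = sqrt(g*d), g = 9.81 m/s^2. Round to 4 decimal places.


Using the shallow-water approximation:
C = sqrt(g * d) = sqrt(9.81 * 1.71)
C = sqrt(16.7751)
C = 4.0957 m/s

4.0957


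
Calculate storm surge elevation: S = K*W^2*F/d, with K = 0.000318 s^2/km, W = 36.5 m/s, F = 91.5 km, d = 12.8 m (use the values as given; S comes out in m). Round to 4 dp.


S = K * W^2 * F / d
W^2 = 36.5^2 = 1332.25
S = 0.000318 * 1332.25 * 91.5 / 12.8
Numerator = 0.000318 * 1332.25 * 91.5 = 38.764478
S = 38.764478 / 12.8 = 3.0285 m

3.0285


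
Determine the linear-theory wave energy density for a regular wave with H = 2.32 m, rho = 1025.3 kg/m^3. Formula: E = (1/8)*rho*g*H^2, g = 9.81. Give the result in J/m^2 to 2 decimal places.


E = (1/8) * rho * g * H^2
E = (1/8) * 1025.3 * 9.81 * 2.32^2
E = 0.125 * 1025.3 * 9.81 * 5.3824
E = 6767.15 J/m^2

6767.15


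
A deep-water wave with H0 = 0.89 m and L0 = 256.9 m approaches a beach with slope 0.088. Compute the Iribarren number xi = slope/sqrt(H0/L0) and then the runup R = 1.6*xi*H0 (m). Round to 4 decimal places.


xi = slope / sqrt(H0/L0)
H0/L0 = 0.89/256.9 = 0.003464
sqrt(0.003464) = 0.058859
xi = 0.088 / 0.058859 = 1.495098
R = 1.6 * xi * H0 = 1.6 * 1.495098 * 0.89
R = 2.1290 m

2.1290


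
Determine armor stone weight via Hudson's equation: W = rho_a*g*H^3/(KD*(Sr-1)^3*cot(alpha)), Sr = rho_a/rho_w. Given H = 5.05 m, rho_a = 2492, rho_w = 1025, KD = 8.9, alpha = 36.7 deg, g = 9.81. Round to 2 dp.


Sr = rho_a / rho_w = 2492 / 1025 = 2.431220
(Sr - 1) = 1.431220
(Sr - 1)^3 = 2.931695
cot(36.7) = 1 / tan(36.7) = 1 / 0.745377 = 1.341603
Numerator = 2492 * 9.81 * 5.05^3 = 3148409.2503
Denominator = 8.9 * 2.931695 * 1.341603 = 35.005215
W = 3148409.2503 / 35.005215
W = 89941.15 N

89941.15


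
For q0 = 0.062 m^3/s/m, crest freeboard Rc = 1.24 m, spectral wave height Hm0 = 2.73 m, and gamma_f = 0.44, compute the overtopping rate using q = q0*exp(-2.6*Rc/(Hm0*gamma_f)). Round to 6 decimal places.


q = q0 * exp(-2.6 * Rc / (Hm0 * gamma_f))
Exponent = -2.6 * 1.24 / (2.73 * 0.44)
= -2.6 * 1.24 / 1.2012
= -2.683983
exp(-2.683983) = 0.068291
q = 0.062 * 0.068291
q = 0.004234 m^3/s/m

0.004234


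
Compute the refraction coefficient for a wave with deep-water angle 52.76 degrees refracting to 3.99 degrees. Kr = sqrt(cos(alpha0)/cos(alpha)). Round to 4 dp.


Kr = sqrt(cos(alpha0) / cos(alpha))
cos(52.76) = 0.605155
cos(3.99) = 0.997576
Kr = sqrt(0.605155 / 0.997576)
Kr = sqrt(0.606625)
Kr = 0.7789

0.7789


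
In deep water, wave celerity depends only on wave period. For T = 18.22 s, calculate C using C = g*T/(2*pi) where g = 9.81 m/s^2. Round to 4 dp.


We use the deep-water celerity formula:
C = g * T / (2 * pi)
C = 9.81 * 18.22 / (2 * 3.14159...)
C = 178.738200 / 6.283185
C = 28.4471 m/s

28.4471


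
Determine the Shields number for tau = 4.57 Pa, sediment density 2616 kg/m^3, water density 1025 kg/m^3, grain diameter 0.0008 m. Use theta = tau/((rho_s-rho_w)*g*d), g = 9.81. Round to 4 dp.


theta = tau / ((rho_s - rho_w) * g * d)
rho_s - rho_w = 2616 - 1025 = 1591
Denominator = 1591 * 9.81 * 0.0008 = 12.486168
theta = 4.57 / 12.486168
theta = 0.3660

0.3660


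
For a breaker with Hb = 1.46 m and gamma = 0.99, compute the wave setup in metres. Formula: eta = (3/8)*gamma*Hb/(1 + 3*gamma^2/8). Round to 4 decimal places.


eta = (3/8) * gamma * Hb / (1 + 3*gamma^2/8)
Numerator = (3/8) * 0.99 * 1.46 = 0.542025
Denominator = 1 + 3*0.99^2/8 = 1 + 0.367538 = 1.367538
eta = 0.542025 / 1.367538
eta = 0.3964 m

0.3964


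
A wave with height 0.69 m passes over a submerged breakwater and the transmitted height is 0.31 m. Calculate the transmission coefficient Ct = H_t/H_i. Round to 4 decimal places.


Ct = H_t / H_i
Ct = 0.31 / 0.69
Ct = 0.4493

0.4493


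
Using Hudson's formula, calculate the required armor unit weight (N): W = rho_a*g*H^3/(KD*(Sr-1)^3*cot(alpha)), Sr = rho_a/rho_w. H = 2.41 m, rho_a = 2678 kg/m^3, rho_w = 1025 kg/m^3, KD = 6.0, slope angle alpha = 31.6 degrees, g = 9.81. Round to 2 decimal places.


Sr = rho_a / rho_w = 2678 / 1025 = 2.612683
(Sr - 1) = 1.612683
(Sr - 1)^3 = 4.194179
cot(31.6) = 1 / tan(31.6) = 1 / 0.615204 = 1.625477
Numerator = 2678 * 9.81 * 2.41^3 = 367731.3937
Denominator = 6.0 * 4.194179 * 1.625477 = 40.905244
W = 367731.3937 / 40.905244
W = 8989.83 N

8989.83


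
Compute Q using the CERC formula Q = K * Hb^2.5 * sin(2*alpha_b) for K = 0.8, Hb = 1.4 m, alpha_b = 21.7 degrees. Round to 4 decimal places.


Q = K * Hb^2.5 * sin(2 * alpha_b)
Hb^2.5 = 1.4^2.5 = 2.319103
sin(2 * 21.7) = sin(43.4) = 0.687088
Q = 0.8 * 2.319103 * 0.687088
Q = 1.2747 m^3/s

1.2747


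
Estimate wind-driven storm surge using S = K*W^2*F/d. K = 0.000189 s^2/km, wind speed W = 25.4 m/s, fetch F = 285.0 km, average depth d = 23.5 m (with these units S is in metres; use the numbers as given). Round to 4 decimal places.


S = K * W^2 * F / d
W^2 = 25.4^2 = 645.16
S = 0.000189 * 645.16 * 285.0 / 23.5
Numerator = 0.000189 * 645.16 * 285.0 = 34.751543
S = 34.751543 / 23.5 = 1.4788 m

1.4788


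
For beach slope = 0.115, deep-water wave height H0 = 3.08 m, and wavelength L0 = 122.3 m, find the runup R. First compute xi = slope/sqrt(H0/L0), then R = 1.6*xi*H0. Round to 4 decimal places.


xi = slope / sqrt(H0/L0)
H0/L0 = 3.08/122.3 = 0.025184
sqrt(0.025184) = 0.158695
xi = 0.115 / 0.158695 = 0.724662
R = 1.6 * xi * H0 = 1.6 * 0.724662 * 3.08
R = 3.5711 m

3.5711


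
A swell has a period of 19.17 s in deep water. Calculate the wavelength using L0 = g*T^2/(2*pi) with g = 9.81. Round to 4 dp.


L0 = g * T^2 / (2 * pi)
L0 = 9.81 * 19.17^2 / (2 * pi)
L0 = 9.81 * 367.4889 / 6.28319
L0 = 3605.0661 / 6.28319
L0 = 573.7641 m

573.7641


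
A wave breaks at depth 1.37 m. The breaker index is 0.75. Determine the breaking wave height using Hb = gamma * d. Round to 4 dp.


Hb = gamma * d
Hb = 0.75 * 1.37
Hb = 1.0275 m

1.0275


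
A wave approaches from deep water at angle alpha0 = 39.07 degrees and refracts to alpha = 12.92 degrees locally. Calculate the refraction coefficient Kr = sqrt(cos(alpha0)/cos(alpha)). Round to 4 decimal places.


Kr = sqrt(cos(alpha0) / cos(alpha))
cos(39.07) = 0.776377
cos(12.92) = 0.974683
Kr = sqrt(0.776377 / 0.974683)
Kr = sqrt(0.796542)
Kr = 0.8925

0.8925


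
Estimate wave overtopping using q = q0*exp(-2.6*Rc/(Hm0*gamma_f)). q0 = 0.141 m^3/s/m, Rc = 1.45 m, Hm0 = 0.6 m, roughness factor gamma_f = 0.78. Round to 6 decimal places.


q = q0 * exp(-2.6 * Rc / (Hm0 * gamma_f))
Exponent = -2.6 * 1.45 / (0.6 * 0.78)
= -2.6 * 1.45 / 0.4680
= -8.055556
exp(-8.055556) = 0.000317
q = 0.141 * 0.000317
q = 0.000045 m^3/s/m

0.000045


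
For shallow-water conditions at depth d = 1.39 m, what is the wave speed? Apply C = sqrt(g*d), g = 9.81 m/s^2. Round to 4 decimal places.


Using the shallow-water approximation:
C = sqrt(g * d) = sqrt(9.81 * 1.39)
C = sqrt(13.6359)
C = 3.6927 m/s

3.6927


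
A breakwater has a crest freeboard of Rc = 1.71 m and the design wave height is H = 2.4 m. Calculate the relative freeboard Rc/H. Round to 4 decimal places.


Relative freeboard = Rc / H
= 1.71 / 2.4
= 0.7125

0.7125


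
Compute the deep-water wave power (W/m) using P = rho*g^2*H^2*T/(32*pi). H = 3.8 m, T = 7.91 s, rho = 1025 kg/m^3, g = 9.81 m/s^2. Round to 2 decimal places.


P = rho * g^2 * H^2 * T / (32 * pi)
P = 1025 * 9.81^2 * 3.8^2 * 7.91 / (32 * pi)
P = 1025 * 96.2361 * 14.4400 * 7.91 / 100.53096
P = 112074.22 W/m

112074.22


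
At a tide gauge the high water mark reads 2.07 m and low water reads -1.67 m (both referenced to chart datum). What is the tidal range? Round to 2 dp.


Tidal range = High water - Low water
Tidal range = 2.07 - (-1.67)
Tidal range = 3.74 m

3.74


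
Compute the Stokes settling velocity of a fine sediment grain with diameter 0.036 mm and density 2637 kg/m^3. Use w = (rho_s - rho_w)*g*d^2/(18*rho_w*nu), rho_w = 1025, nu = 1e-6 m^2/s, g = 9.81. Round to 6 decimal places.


w = (rho_s - rho_w) * g * d^2 / (18 * rho_w * nu)
d = 0.036 mm = 0.000036 m
rho_s - rho_w = 2637 - 1025 = 1612
Numerator = 1612 * 9.81 * (0.000036)^2 = 0.000020494581
Denominator = 18 * 1025 * 1e-6 = 0.018450
w = 0.001111 m/s

0.001111


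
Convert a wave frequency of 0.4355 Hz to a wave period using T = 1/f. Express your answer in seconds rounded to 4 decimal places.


T = 1 / f
T = 1 / 0.4355
T = 2.2962 s

2.2962


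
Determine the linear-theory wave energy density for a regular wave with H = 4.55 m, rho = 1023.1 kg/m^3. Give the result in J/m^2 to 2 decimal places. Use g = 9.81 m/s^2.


E = (1/8) * rho * g * H^2
E = (1/8) * 1023.1 * 9.81 * 4.55^2
E = 0.125 * 1023.1 * 9.81 * 20.7025
E = 25972.87 J/m^2

25972.87


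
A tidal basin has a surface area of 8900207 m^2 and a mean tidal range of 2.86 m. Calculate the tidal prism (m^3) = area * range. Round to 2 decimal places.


Tidal prism = Area * Tidal range
P = 8900207 * 2.86
P = 25454592.02 m^3

25454592.02


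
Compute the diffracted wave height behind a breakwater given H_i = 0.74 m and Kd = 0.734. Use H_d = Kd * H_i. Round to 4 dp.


H_d = Kd * H_i
H_d = 0.734 * 0.74
H_d = 0.5432 m

0.5432


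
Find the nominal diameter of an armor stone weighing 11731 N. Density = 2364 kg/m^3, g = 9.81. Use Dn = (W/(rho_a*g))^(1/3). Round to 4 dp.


V = W / (rho_a * g)
V = 11731 / (2364 * 9.81)
V = 11731 / 23190.84
V = 0.505846 m^3
Dn = V^(1/3) = 0.505846^(1/3)
Dn = 0.7968 m

0.7968


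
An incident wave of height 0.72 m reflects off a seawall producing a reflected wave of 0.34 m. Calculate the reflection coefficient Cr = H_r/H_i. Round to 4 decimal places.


Cr = H_r / H_i
Cr = 0.34 / 0.72
Cr = 0.4722

0.4722


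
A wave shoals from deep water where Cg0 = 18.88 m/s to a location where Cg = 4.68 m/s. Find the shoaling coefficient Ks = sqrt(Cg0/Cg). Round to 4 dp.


Ks = sqrt(Cg0 / Cg)
Ks = sqrt(18.88 / 4.68)
Ks = sqrt(4.0342)
Ks = 2.0085

2.0085


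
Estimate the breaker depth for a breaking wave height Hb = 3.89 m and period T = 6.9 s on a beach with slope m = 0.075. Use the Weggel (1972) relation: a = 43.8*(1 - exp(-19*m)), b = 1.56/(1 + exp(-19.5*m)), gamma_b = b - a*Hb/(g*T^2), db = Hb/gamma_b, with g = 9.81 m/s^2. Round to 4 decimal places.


a = 43.8 * (1 - exp(-19 * m))
exp(-19 * 0.075) = exp(-1.4250) = 0.240508
a = 43.8 * (1 - 0.240508) = 33.265729
b = 1.56 / (1 + exp(-19.5 * m))
exp(-19.5 * 0.075) = exp(-1.4625) = 0.231656
b = 1.56 / (1 + 0.231656) = 1.266587
Hb / (g * T^2) = 3.89 / (9.81 * 6.9^2) = 3.89 / 467.0541 = 0.00832880
gamma_b = b - a * Hb/(g*T^2) = 1.266587 - 33.265729 * 0.00832880 = 0.989523
db = Hb / gamma_b = 3.89 / 0.989523
db = 3.9312 m

3.9312


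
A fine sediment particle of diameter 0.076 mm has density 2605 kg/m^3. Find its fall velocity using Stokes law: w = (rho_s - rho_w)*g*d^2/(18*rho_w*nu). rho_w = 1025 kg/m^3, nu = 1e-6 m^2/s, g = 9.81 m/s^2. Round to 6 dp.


w = (rho_s - rho_w) * g * d^2 / (18 * rho_w * nu)
d = 0.076 mm = 0.000076 m
rho_s - rho_w = 2605 - 1025 = 1580
Numerator = 1580 * 9.81 * (0.000076)^2 = 0.000089526845
Denominator = 18 * 1025 * 1e-6 = 0.018450
w = 0.004852 m/s

0.004852


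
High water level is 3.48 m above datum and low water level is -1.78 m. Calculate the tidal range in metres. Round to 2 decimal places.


Tidal range = High water - Low water
Tidal range = 3.48 - (-1.78)
Tidal range = 5.26 m

5.26


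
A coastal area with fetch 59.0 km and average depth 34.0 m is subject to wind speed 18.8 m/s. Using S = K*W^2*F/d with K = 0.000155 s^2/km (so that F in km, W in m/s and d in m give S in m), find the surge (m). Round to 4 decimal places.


S = K * W^2 * F / d
W^2 = 18.8^2 = 353.44
S = 0.000155 * 353.44 * 59.0 / 34.0
Numerator = 0.000155 * 353.44 * 59.0 = 3.232209
S = 3.232209 / 34.0 = 0.0951 m

0.0951


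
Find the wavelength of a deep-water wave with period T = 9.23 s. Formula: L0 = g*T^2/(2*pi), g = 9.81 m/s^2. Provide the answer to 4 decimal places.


L0 = g * T^2 / (2 * pi)
L0 = 9.81 * 9.23^2 / (2 * pi)
L0 = 9.81 * 85.1929 / 6.28319
L0 = 835.7423 / 6.28319
L0 = 133.0125 m

133.0125


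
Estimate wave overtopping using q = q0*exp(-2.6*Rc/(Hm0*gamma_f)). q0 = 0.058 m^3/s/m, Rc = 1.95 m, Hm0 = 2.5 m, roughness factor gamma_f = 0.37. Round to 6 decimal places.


q = q0 * exp(-2.6 * Rc / (Hm0 * gamma_f))
Exponent = -2.6 * 1.95 / (2.5 * 0.37)
= -2.6 * 1.95 / 0.9250
= -5.481081
exp(-5.481081) = 0.004165
q = 0.058 * 0.004165
q = 0.000242 m^3/s/m

0.000242


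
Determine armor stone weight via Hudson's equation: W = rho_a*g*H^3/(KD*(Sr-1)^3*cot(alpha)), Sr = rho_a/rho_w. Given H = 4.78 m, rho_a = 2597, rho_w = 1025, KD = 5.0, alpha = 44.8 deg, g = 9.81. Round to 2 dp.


Sr = rho_a / rho_w = 2597 / 1025 = 2.533659
(Sr - 1) = 1.533659
(Sr - 1)^3 = 3.607331
cot(44.8) = 1 / tan(44.8) = 1 / 0.993043 = 1.007006
Numerator = 2597 * 9.81 * 4.78^3 = 2782432.5603
Denominator = 5.0 * 3.607331 * 1.007006 = 18.163018
W = 2782432.5603 / 18.163018
W = 153192.20 N

153192.20


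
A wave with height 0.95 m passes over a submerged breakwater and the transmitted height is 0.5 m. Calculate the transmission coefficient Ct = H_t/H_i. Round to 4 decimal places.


Ct = H_t / H_i
Ct = 0.5 / 0.95
Ct = 0.5263

0.5263


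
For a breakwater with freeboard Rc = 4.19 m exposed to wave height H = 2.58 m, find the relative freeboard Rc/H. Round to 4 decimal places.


Relative freeboard = Rc / H
= 4.19 / 2.58
= 1.6240

1.6240


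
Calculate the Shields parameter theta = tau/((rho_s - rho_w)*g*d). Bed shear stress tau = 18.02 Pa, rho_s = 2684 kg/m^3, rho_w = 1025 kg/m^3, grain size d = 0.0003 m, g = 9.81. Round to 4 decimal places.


theta = tau / ((rho_s - rho_w) * g * d)
rho_s - rho_w = 2684 - 1025 = 1659
Denominator = 1659 * 9.81 * 0.0003 = 4.882437
theta = 18.02 / 4.882437
theta = 3.6908

3.6908


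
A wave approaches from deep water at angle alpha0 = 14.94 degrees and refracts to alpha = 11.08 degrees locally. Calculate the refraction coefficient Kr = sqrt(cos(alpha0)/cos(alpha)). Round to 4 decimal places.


Kr = sqrt(cos(alpha0) / cos(alpha))
cos(14.94) = 0.966196
cos(11.08) = 0.981360
Kr = sqrt(0.966196 / 0.981360)
Kr = sqrt(0.984549)
Kr = 0.9922

0.9922


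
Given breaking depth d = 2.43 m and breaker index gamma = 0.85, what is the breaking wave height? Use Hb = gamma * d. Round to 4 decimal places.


Hb = gamma * d
Hb = 0.85 * 2.43
Hb = 2.0655 m

2.0655


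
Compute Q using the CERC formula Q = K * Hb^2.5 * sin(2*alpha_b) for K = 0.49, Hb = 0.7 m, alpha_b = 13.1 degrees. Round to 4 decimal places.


Q = K * Hb^2.5 * sin(2 * alpha_b)
Hb^2.5 = 0.7^2.5 = 0.409963
sin(2 * 13.1) = sin(26.2) = 0.441506
Q = 0.49 * 0.409963 * 0.441506
Q = 0.0887 m^3/s

0.0887


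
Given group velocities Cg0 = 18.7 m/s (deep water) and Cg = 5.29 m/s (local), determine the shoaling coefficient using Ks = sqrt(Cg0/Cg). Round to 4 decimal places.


Ks = sqrt(Cg0 / Cg)
Ks = sqrt(18.7 / 5.29)
Ks = sqrt(3.5350)
Ks = 1.8802

1.8802


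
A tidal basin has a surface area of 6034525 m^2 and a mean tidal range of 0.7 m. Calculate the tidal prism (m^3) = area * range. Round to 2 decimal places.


Tidal prism = Area * Tidal range
P = 6034525 * 0.7
P = 4224167.50 m^3

4224167.50


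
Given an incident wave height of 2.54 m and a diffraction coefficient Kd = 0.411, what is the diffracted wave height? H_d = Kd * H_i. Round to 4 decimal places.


H_d = Kd * H_i
H_d = 0.411 * 2.54
H_d = 1.0439 m

1.0439


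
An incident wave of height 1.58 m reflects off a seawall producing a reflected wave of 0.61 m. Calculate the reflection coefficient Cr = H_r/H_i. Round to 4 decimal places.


Cr = H_r / H_i
Cr = 0.61 / 1.58
Cr = 0.3861

0.3861


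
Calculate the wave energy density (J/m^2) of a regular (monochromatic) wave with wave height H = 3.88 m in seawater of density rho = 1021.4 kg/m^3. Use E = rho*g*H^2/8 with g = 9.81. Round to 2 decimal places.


E = (1/8) * rho * g * H^2
E = (1/8) * 1021.4 * 9.81 * 3.88^2
E = 0.125 * 1021.4 * 9.81 * 15.0544
E = 18855.51 J/m^2

18855.51


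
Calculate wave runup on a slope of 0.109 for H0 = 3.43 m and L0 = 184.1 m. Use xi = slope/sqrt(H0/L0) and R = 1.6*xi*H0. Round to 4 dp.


xi = slope / sqrt(H0/L0)
H0/L0 = 3.43/184.1 = 0.018631
sqrt(0.018631) = 0.136496
xi = 0.109 / 0.136496 = 0.798558
R = 1.6 * xi * H0 = 1.6 * 0.798558 * 3.43
R = 4.3825 m

4.3825


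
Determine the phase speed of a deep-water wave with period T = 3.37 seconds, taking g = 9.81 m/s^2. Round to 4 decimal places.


We use the deep-water celerity formula:
C = g * T / (2 * pi)
C = 9.81 * 3.37 / (2 * 3.14159...)
C = 33.059700 / 6.283185
C = 5.2616 m/s

5.2616


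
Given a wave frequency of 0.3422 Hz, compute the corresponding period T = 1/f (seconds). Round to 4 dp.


T = 1 / f
T = 1 / 0.3422
T = 2.9223 s

2.9223


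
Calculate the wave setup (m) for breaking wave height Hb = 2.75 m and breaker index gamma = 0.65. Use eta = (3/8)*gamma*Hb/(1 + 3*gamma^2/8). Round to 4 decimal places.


eta = (3/8) * gamma * Hb / (1 + 3*gamma^2/8)
Numerator = (3/8) * 0.65 * 2.75 = 0.670313
Denominator = 1 + 3*0.65^2/8 = 1 + 0.158438 = 1.158438
eta = 0.670313 / 1.158438
eta = 0.5786 m

0.5786


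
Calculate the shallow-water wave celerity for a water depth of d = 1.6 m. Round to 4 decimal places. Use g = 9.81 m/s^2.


Using the shallow-water approximation:
C = sqrt(g * d) = sqrt(9.81 * 1.6)
C = sqrt(15.6960)
C = 3.9618 m/s

3.9618


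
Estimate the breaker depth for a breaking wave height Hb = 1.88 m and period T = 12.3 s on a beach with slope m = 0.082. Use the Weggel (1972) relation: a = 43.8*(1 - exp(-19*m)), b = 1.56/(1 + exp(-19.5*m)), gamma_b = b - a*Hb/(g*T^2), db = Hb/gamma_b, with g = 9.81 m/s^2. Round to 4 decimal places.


a = 43.8 * (1 - exp(-19 * m))
exp(-19 * 0.082) = exp(-1.5580) = 0.210557
a = 43.8 * (1 - 0.210557) = 34.577614
b = 1.56 / (1 + exp(-19.5 * m))
exp(-19.5 * 0.082) = exp(-1.5990) = 0.202099
b = 1.56 / (1 + 0.202099) = 1.297731
Hb / (g * T^2) = 1.88 / (9.81 * 12.3^2) = 1.88 / 1484.1549 = 0.00126671
gamma_b = b - a * Hb/(g*T^2) = 1.297731 - 34.577614 * 0.00126671 = 1.253931
db = Hb / gamma_b = 1.88 / 1.253931
db = 1.4993 m

1.4993


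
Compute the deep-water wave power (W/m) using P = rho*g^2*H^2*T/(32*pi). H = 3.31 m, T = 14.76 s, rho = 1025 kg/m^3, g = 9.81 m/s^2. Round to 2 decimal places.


P = rho * g^2 * H^2 * T / (32 * pi)
P = 1025 * 9.81^2 * 3.31^2 * 14.76 / (32 * pi)
P = 1025 * 96.2361 * 10.9561 * 14.76 / 100.53096
P = 158673.49 W/m

158673.49


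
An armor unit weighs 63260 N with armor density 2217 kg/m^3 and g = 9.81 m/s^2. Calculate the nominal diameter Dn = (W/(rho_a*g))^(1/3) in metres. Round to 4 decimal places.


V = W / (rho_a * g)
V = 63260 / (2217 * 9.81)
V = 63260 / 21748.77
V = 2.908670 m^3
Dn = V^(1/3) = 2.908670^(1/3)
Dn = 1.4275 m

1.4275


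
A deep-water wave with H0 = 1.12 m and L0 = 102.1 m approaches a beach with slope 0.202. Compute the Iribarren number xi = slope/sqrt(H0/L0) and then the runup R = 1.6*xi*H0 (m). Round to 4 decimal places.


xi = slope / sqrt(H0/L0)
H0/L0 = 1.12/102.1 = 0.010970
sqrt(0.010970) = 0.104736
xi = 0.202 / 0.104736 = 1.928658
R = 1.6 * xi * H0 = 1.6 * 1.928658 * 1.12
R = 3.4562 m

3.4562


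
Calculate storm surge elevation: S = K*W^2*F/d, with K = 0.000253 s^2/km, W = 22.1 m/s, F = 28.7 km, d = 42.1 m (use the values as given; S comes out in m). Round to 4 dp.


S = K * W^2 * F / d
W^2 = 22.1^2 = 488.41
S = 0.000253 * 488.41 * 28.7 / 42.1
Numerator = 0.000253 * 488.41 * 28.7 = 3.546394
S = 3.546394 / 42.1 = 0.0842 m

0.0842


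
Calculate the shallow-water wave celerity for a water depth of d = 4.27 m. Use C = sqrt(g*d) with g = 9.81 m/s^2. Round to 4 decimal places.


Using the shallow-water approximation:
C = sqrt(g * d) = sqrt(9.81 * 4.27)
C = sqrt(41.8887)
C = 6.4721 m/s

6.4721


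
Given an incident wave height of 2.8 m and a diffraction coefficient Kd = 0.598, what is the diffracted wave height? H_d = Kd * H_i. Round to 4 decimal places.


H_d = Kd * H_i
H_d = 0.598 * 2.8
H_d = 1.6744 m

1.6744


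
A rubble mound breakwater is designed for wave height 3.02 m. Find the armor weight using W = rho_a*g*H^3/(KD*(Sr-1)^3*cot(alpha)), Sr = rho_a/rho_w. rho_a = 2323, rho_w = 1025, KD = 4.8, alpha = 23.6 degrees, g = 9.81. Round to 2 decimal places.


Sr = rho_a / rho_w = 2323 / 1025 = 2.266341
(Sr - 1) = 1.266341
(Sr - 1)^3 = 2.030731
cot(23.6) = 1 / tan(23.6) = 1 / 0.436889 = 2.288910
Numerator = 2323 * 9.81 * 3.02^3 = 627681.0916
Denominator = 4.8 * 2.030731 * 2.288910 = 22.311170
W = 627681.0916 / 22.311170
W = 28133.04 N

28133.04


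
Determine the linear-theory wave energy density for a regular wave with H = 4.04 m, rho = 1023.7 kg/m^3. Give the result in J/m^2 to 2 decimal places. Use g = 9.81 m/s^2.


E = (1/8) * rho * g * H^2
E = (1/8) * 1023.7 * 9.81 * 4.04^2
E = 0.125 * 1023.7 * 9.81 * 16.3216
E = 20488.70 J/m^2

20488.70


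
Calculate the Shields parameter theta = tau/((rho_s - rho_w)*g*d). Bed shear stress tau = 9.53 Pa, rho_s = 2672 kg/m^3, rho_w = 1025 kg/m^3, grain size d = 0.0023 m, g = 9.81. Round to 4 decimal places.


theta = tau / ((rho_s - rho_w) * g * d)
rho_s - rho_w = 2672 - 1025 = 1647
Denominator = 1647 * 9.81 * 0.0023 = 37.161261
theta = 9.53 / 37.161261
theta = 0.2564

0.2564


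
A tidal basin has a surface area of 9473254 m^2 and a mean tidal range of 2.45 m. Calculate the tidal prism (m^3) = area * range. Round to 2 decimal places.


Tidal prism = Area * Tidal range
P = 9473254 * 2.45
P = 23209472.30 m^3

23209472.30


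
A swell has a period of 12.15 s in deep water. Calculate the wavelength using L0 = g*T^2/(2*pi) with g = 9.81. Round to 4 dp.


L0 = g * T^2 / (2 * pi)
L0 = 9.81 * 12.15^2 / (2 * pi)
L0 = 9.81 * 147.6225 / 6.28319
L0 = 1448.1767 / 6.28319
L0 = 230.4845 m

230.4845


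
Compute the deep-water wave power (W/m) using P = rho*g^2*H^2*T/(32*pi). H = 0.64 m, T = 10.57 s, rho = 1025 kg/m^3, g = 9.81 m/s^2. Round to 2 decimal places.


P = rho * g^2 * H^2 * T / (32 * pi)
P = 1025 * 9.81^2 * 0.64^2 * 10.57 / (32 * pi)
P = 1025 * 96.2361 * 0.4096 * 10.57 / 100.53096
P = 4248.12 W/m

4248.12


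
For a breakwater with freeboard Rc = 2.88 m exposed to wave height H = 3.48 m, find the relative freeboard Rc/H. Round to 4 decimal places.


Relative freeboard = Rc / H
= 2.88 / 3.48
= 0.8276

0.8276


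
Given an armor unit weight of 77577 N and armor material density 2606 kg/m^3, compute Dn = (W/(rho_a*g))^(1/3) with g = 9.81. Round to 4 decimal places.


V = W / (rho_a * g)
V = 77577 / (2606 * 9.81)
V = 77577 / 25564.86
V = 3.034517 m^3
Dn = V^(1/3) = 3.034517^(1/3)
Dn = 1.4478 m

1.4478


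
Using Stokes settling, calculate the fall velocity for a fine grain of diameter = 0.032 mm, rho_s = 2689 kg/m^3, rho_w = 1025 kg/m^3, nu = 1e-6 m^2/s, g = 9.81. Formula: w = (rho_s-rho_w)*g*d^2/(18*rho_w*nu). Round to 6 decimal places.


w = (rho_s - rho_w) * g * d^2 / (18 * rho_w * nu)
d = 0.032 mm = 0.000032 m
rho_s - rho_w = 2689 - 1025 = 1664
Numerator = 1664 * 9.81 * (0.000032)^2 = 0.000016715612
Denominator = 18 * 1025 * 1e-6 = 0.018450
w = 0.000906 m/s

0.000906


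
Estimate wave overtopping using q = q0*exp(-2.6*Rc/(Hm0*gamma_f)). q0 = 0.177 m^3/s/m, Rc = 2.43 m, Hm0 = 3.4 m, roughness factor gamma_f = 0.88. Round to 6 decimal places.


q = q0 * exp(-2.6 * Rc / (Hm0 * gamma_f))
Exponent = -2.6 * 2.43 / (3.4 * 0.88)
= -2.6 * 2.43 / 2.9920
= -2.111631
exp(-2.111631) = 0.121040
q = 0.177 * 0.121040
q = 0.021424 m^3/s/m

0.021424


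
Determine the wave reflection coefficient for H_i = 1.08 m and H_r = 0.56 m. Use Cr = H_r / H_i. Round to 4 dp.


Cr = H_r / H_i
Cr = 0.56 / 1.08
Cr = 0.5185

0.5185


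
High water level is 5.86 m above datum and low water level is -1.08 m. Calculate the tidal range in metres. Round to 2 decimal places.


Tidal range = High water - Low water
Tidal range = 5.86 - (-1.08)
Tidal range = 6.94 m

6.94


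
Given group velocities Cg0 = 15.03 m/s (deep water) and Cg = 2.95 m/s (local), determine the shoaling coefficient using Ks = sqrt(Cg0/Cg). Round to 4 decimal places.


Ks = sqrt(Cg0 / Cg)
Ks = sqrt(15.03 / 2.95)
Ks = sqrt(5.0949)
Ks = 2.2572

2.2572


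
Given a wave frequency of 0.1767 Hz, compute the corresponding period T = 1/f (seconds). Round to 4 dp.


T = 1 / f
T = 1 / 0.1767
T = 5.6593 s

5.6593


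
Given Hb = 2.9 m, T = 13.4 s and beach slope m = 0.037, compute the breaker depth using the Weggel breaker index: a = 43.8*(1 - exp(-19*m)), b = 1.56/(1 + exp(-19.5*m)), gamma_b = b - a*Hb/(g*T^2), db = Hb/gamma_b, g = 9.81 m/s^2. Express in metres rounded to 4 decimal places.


a = 43.8 * (1 - exp(-19 * m))
exp(-19 * 0.037) = exp(-0.7030) = 0.495098
a = 43.8 * (1 - 0.495098) = 22.114717
b = 1.56 / (1 + exp(-19.5 * m))
exp(-19.5 * 0.037) = exp(-0.7215) = 0.486023
b = 1.56 / (1 + 0.486023) = 1.049782
Hb / (g * T^2) = 2.9 / (9.81 * 13.4^2) = 2.9 / 1761.4836 = 0.00164634
gamma_b = b - a * Hb/(g*T^2) = 1.049782 - 22.114717 * 0.00164634 = 1.013374
db = Hb / gamma_b = 2.9 / 1.013374
db = 2.8617 m

2.8617


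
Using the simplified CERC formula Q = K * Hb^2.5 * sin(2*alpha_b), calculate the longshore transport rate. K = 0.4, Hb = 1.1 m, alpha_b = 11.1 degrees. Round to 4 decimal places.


Q = K * Hb^2.5 * sin(2 * alpha_b)
Hb^2.5 = 1.1^2.5 = 1.269059
sin(2 * 11.1) = sin(22.2) = 0.377841
Q = 0.4 * 1.269059 * 0.377841
Q = 0.1918 m^3/s

0.1918


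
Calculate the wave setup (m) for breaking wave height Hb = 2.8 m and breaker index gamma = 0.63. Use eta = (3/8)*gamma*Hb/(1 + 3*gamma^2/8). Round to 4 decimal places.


eta = (3/8) * gamma * Hb / (1 + 3*gamma^2/8)
Numerator = (3/8) * 0.63 * 2.8 = 0.661500
Denominator = 1 + 3*0.63^2/8 = 1 + 0.148838 = 1.148838
eta = 0.661500 / 1.148838
eta = 0.5758 m

0.5758


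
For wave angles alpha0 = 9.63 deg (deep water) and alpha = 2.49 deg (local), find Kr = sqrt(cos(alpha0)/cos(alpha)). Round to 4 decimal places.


Kr = sqrt(cos(alpha0) / cos(alpha))
cos(9.63) = 0.985909
cos(2.49) = 0.999056
Kr = sqrt(0.985909 / 0.999056)
Kr = sqrt(0.986840)
Kr = 0.9934

0.9934


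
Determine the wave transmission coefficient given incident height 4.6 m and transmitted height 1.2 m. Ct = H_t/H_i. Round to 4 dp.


Ct = H_t / H_i
Ct = 1.2 / 4.6
Ct = 0.2609

0.2609


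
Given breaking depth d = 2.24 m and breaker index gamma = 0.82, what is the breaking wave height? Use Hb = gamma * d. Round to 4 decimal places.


Hb = gamma * d
Hb = 0.82 * 2.24
Hb = 1.8368 m

1.8368


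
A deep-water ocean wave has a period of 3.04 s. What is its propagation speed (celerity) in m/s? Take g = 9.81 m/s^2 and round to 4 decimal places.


We use the deep-water celerity formula:
C = g * T / (2 * pi)
C = 9.81 * 3.04 / (2 * 3.14159...)
C = 29.822400 / 6.283185
C = 4.7464 m/s

4.7464


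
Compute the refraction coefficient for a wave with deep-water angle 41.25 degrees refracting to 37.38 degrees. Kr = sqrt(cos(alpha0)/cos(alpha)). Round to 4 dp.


Kr = sqrt(cos(alpha0) / cos(alpha))
cos(41.25) = 0.751840
cos(37.38) = 0.794627
Kr = sqrt(0.751840 / 0.794627)
Kr = sqrt(0.946155)
Kr = 0.9727

0.9727


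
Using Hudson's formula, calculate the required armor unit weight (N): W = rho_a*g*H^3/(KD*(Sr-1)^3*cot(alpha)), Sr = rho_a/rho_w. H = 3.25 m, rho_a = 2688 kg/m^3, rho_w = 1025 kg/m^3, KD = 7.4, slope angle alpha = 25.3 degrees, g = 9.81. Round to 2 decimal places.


Sr = rho_a / rho_w = 2688 / 1025 = 2.622439
(Sr - 1) = 1.622439
(Sr - 1)^3 = 4.270760
cot(25.3) = 1 / tan(25.3) = 1 / 0.472698 = 2.115516
Numerator = 2688 * 9.81 * 3.25^3 = 905207.9400
Denominator = 7.4 * 4.270760 * 2.115516 = 66.857981
W = 905207.9400 / 66.857981
W = 13539.27 N

13539.27


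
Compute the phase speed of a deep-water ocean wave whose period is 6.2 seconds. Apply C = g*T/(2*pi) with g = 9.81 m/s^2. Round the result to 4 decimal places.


We use the deep-water celerity formula:
C = g * T / (2 * pi)
C = 9.81 * 6.2 / (2 * 3.14159...)
C = 60.822000 / 6.283185
C = 9.6801 m/s

9.6801


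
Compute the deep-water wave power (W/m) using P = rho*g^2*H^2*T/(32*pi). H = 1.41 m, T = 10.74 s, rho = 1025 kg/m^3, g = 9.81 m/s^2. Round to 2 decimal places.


P = rho * g^2 * H^2 * T / (32 * pi)
P = 1025 * 9.81^2 * 1.41^2 * 10.74 / (32 * pi)
P = 1025 * 96.2361 * 1.9881 * 10.74 / 100.53096
P = 20950.99 W/m

20950.99


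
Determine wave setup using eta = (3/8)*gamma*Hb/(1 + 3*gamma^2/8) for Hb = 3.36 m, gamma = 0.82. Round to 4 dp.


eta = (3/8) * gamma * Hb / (1 + 3*gamma^2/8)
Numerator = (3/8) * 0.82 * 3.36 = 1.033200
Denominator = 1 + 3*0.82^2/8 = 1 + 0.252150 = 1.252150
eta = 1.033200 / 1.252150
eta = 0.8251 m

0.8251


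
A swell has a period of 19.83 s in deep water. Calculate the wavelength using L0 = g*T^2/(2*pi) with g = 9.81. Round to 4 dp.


L0 = g * T^2 / (2 * pi)
L0 = 9.81 * 19.83^2 / (2 * pi)
L0 = 9.81 * 393.2289 / 6.28319
L0 = 3857.5755 / 6.28319
L0 = 613.9522 m

613.9522


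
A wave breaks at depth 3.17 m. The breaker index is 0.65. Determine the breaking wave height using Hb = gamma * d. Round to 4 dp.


Hb = gamma * d
Hb = 0.65 * 3.17
Hb = 2.0605 m

2.0605


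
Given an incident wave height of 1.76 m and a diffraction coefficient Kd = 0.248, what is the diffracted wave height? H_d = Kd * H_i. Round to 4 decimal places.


H_d = Kd * H_i
H_d = 0.248 * 1.76
H_d = 0.4365 m

0.4365


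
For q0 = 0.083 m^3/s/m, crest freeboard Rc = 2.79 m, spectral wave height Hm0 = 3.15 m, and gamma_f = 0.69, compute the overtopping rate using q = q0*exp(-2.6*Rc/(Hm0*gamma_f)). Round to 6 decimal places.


q = q0 * exp(-2.6 * Rc / (Hm0 * gamma_f))
Exponent = -2.6 * 2.79 / (3.15 * 0.69)
= -2.6 * 2.79 / 2.1735
= -3.337474
exp(-3.337474) = 0.035527
q = 0.083 * 0.035527
q = 0.002949 m^3/s/m

0.002949


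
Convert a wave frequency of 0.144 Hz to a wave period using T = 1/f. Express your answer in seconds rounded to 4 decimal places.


T = 1 / f
T = 1 / 0.144
T = 6.9444 s

6.9444


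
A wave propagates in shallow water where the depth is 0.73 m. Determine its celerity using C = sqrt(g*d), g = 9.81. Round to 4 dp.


Using the shallow-water approximation:
C = sqrt(g * d) = sqrt(9.81 * 0.73)
C = sqrt(7.1613)
C = 2.6761 m/s

2.6761


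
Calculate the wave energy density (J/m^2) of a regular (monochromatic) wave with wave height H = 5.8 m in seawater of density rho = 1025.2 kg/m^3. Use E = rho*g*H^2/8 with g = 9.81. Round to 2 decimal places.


E = (1/8) * rho * g * H^2
E = (1/8) * 1025.2 * 9.81 * 5.8^2
E = 0.125 * 1025.2 * 9.81 * 33.6400
E = 42290.58 J/m^2

42290.58


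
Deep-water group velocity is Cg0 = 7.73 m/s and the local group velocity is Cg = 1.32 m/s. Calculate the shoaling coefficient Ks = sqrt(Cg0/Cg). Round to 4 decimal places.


Ks = sqrt(Cg0 / Cg)
Ks = sqrt(7.73 / 1.32)
Ks = sqrt(5.8561)
Ks = 2.4199

2.4199


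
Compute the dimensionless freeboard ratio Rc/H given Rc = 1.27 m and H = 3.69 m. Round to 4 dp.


Relative freeboard = Rc / H
= 1.27 / 3.69
= 0.3442

0.3442


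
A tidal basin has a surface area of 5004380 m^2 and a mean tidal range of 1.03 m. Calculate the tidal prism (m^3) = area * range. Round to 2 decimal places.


Tidal prism = Area * Tidal range
P = 5004380 * 1.03
P = 5154511.40 m^3

5154511.40


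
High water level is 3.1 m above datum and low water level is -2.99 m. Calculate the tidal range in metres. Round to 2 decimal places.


Tidal range = High water - Low water
Tidal range = 3.1 - (-2.99)
Tidal range = 6.09 m

6.09


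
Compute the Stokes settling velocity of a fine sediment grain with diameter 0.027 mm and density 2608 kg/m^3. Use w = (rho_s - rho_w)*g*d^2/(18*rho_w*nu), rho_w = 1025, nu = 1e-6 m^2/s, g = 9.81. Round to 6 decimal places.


w = (rho_s - rho_w) * g * d^2 / (18 * rho_w * nu)
d = 0.027 mm = 0.000027 m
rho_s - rho_w = 2608 - 1025 = 1583
Numerator = 1583 * 9.81 * (0.000027)^2 = 0.000011320809
Denominator = 18 * 1025 * 1e-6 = 0.018450
w = 0.000614 m/s

0.000614


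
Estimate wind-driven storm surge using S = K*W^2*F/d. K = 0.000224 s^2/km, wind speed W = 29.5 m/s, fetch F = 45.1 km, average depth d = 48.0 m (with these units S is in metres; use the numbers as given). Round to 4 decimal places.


S = K * W^2 * F / d
W^2 = 29.5^2 = 870.25
S = 0.000224 * 870.25 * 45.1 / 48.0
Numerator = 0.000224 * 870.25 * 45.1 = 8.791614
S = 8.791614 / 48.0 = 0.1832 m

0.1832


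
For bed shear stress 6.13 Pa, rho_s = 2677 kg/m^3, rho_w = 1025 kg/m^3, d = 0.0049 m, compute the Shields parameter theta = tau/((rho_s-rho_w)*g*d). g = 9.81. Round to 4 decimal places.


theta = tau / ((rho_s - rho_w) * g * d)
rho_s - rho_w = 2677 - 1025 = 1652
Denominator = 1652 * 9.81 * 0.0049 = 79.409988
theta = 6.13 / 79.409988
theta = 0.0772

0.0772


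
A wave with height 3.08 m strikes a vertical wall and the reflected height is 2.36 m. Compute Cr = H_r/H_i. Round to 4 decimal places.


Cr = H_r / H_i
Cr = 2.36 / 3.08
Cr = 0.7662

0.7662


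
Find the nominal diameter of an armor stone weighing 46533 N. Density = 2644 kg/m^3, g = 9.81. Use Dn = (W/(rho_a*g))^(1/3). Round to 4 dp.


V = W / (rho_a * g)
V = 46533 / (2644 * 9.81)
V = 46533 / 25937.64
V = 1.794034 m^3
Dn = V^(1/3) = 1.794034^(1/3)
Dn = 1.2151 m

1.2151


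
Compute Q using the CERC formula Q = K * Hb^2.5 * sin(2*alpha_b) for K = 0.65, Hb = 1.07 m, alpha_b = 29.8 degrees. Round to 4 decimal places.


Q = K * Hb^2.5 * sin(2 * alpha_b)
Hb^2.5 = 1.07^2.5 = 1.184294
sin(2 * 29.8) = sin(59.6) = 0.862514
Q = 0.65 * 1.184294 * 0.862514
Q = 0.6640 m^3/s

0.6640


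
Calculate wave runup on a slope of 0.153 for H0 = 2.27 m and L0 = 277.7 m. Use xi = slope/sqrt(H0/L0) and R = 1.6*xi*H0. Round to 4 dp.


xi = slope / sqrt(H0/L0)
H0/L0 = 2.27/277.7 = 0.008174
sqrt(0.008174) = 0.090412
xi = 0.153 / 0.090412 = 1.692257
R = 1.6 * xi * H0 = 1.6 * 1.692257 * 2.27
R = 6.1463 m

6.1463
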